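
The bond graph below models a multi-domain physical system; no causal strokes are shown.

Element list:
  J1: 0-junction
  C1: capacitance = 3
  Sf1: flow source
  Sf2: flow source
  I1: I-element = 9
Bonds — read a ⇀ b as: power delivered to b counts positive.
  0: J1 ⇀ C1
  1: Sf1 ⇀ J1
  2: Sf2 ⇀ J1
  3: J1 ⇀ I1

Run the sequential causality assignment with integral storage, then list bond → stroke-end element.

#0 →J1
#1 →Sf1
#2 →Sf2
#3 →I1

b1 stroke→Sf1  (Sf1: flow source, stroke at near end)
b2 stroke→Sf2  (Sf2 fixes flow; stroke at Sf2)
b0 stroke→J1  (prefer integral on C1)
b3 stroke→I1  (common-e at J1 fixed by 0)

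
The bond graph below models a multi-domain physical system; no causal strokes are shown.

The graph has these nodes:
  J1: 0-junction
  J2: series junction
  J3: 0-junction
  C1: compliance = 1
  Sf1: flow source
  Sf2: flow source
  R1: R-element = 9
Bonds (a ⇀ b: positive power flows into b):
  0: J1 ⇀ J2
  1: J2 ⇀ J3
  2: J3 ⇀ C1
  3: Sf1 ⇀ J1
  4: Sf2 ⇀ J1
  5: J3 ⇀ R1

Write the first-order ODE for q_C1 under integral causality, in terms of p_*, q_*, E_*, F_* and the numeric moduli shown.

dq_C1/dt = F_Sf1 + F_Sf2 - q_C1/9

β3 →Sf1  (source Sf1 imposes f)
β4 →Sf2  (Sf2 fixes flow; stroke at Sf2)
β0 →J1  (J1 needs exactly one e-in)
β1 →J2  (common-f at J2 fixed by 0)
β2 →J3  (C1 integral (e out))
β5 →R1  (J3 effort already set via bond 2)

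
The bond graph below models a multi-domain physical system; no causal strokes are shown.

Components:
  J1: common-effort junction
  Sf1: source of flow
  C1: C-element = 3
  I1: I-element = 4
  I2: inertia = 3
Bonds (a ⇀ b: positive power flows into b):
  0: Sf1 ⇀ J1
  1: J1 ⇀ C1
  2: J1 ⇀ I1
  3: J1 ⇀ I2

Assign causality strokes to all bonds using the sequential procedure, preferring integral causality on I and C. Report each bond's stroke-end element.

β0 stroke→Sf1
β1 stroke→J1
β2 stroke→I1
β3 stroke→I2

#0 →Sf1  (Sf1 fixes flow; stroke at Sf1)
#1 →J1  (C1 integral (e out))
#2 →I1  (J1: bond 1 brought effort, rest push out)
#3 →I2  (J1 effort already set via bond 1)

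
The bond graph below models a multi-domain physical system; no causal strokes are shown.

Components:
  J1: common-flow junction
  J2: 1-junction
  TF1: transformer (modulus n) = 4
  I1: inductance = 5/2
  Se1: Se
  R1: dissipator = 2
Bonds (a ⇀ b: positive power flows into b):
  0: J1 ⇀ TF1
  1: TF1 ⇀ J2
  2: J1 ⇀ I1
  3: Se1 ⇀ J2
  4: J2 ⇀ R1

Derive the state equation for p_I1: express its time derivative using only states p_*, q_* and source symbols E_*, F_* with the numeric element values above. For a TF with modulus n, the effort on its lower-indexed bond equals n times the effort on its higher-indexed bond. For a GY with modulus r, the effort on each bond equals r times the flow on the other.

dp_I1/dt = 4*E_Se1 - 64*p_I1/5

β3 stroke at J2  (Se1: effort source, stroke at far end)
β2 stroke at I1  (I1 integral (f out))
β0 stroke at J1  (J1: bond 2 brought flow, rest push out)
β1 stroke at TF1  (through TF1, causality passes straight; one stroke at TF1)
β4 stroke at J2  (common-f at J2 fixed by 1)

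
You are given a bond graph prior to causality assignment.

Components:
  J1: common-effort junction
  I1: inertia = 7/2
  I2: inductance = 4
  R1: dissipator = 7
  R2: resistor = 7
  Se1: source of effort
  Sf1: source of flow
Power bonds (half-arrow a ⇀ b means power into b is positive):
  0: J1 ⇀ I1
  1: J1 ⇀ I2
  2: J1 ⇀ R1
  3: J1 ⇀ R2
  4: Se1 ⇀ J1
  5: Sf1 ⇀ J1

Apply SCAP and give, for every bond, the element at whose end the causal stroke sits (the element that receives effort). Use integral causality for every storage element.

bond 4 stroke at J1  (Se1: effort source, stroke at far end)
bond 5 stroke at Sf1  (Sf1 (Sf) sets flow on bond)
bond 0 stroke at I1  (0-jn J1 has e-setter on 4)
bond 1 stroke at I2  (0-jn J1 has e-setter on 4)
bond 2 stroke at R1  (0-jn J1 has e-setter on 4)
bond 3 stroke at R2  (J1: bond 4 brought effort, rest push out)

β0 stroke→I1
β1 stroke→I2
β2 stroke→R1
β3 stroke→R2
β4 stroke→J1
β5 stroke→Sf1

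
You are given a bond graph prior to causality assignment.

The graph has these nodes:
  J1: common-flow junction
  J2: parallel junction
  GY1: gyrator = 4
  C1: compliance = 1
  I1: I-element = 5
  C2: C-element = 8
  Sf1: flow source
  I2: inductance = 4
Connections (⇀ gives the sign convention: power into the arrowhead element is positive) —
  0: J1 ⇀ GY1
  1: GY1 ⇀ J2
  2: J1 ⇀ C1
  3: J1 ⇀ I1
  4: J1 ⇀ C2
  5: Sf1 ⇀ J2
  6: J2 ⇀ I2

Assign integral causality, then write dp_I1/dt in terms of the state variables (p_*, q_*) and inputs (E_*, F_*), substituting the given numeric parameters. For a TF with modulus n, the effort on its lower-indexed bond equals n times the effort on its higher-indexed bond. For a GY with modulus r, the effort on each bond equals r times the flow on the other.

dp_I1/dt = 4*F_Sf1 - p_I2 - q_C1 - q_C2/8

β5 |Sf1  (Sf1: flow source, stroke at near end)
β2 |J1  (C1 integral (e out))
β3 |I1  (I1 integral (f out))
β0 |J1  (common-f at J1 fixed by 3)
β4 |J1  (1-jn J1 has f-setter on 3)
β1 |J2  (GY GY1: same side as bond 0)
β6 |I2  (J2: bond 1 brought effort, rest push out)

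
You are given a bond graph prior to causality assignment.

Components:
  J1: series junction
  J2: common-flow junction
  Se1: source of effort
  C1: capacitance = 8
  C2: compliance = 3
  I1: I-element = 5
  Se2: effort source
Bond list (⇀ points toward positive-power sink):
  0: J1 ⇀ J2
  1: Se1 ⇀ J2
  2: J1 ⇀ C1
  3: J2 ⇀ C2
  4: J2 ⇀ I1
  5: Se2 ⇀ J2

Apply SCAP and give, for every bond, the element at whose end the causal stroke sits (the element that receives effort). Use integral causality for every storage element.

bond 0 →J2
bond 1 →J2
bond 2 →J1
bond 3 →J2
bond 4 →I1
bond 5 →J2

bond 1 |J2  (Se1 (Se) sets effort on bond)
bond 5 |J2  (Se2 fixes effort; stroke away)
bond 2 |J1  (C1 integral (e out))
bond 0 |J2  (closing 1-jn rule on J1)
bond 3 |J2  (C2 integral (e out))
bond 4 |I1  (J2 needs exactly one f-in)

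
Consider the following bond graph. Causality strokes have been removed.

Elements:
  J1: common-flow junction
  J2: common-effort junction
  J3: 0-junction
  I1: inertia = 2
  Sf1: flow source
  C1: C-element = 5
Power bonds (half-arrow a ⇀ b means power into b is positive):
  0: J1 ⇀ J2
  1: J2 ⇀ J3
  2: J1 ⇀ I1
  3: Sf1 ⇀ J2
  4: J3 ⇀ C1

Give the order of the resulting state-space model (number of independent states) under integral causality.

2  (C1, I1 all integral)

bond 3 →Sf1  (Sf1: flow source, stroke at near end)
bond 2 →I1  (I1 integral (f out))
bond 0 →J1  (common-f at J1 fixed by 2)
bond 1 →J2  (J2 needs exactly one e-in)
bond 4 →J3  (closing 0-jn rule on J3)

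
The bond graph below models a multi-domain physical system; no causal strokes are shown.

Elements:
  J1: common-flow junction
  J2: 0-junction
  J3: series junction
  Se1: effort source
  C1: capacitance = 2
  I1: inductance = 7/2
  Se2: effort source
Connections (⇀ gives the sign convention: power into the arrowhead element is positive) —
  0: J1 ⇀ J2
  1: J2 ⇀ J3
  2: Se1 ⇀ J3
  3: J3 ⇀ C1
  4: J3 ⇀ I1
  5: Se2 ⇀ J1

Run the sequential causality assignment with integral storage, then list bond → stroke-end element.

β0 |J2
β1 |J3
β2 |J3
β3 |J3
β4 |I1
β5 |J1

bond 2 stroke→J3  (Se1 (Se) sets effort on bond)
bond 5 stroke→J1  (Se2 (Se) sets effort on bond)
bond 0 stroke→J2  (J1: last free bond brings flow in)
bond 1 stroke→J3  (J2: bond 0 brought effort, rest push out)
bond 3 stroke→J3  (C1 integral (e out))
bond 4 stroke→I1  (only one flow-in slot at J3)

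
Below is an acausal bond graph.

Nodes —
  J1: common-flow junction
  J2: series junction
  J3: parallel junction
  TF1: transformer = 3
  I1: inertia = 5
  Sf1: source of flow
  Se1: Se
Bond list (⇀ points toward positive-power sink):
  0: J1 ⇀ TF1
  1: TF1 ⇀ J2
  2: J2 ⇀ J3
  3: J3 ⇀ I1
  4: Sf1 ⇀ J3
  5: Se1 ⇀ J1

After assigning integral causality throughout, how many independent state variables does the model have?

1  (I1 all integral)

bond 4 →Sf1  (source Sf1 imposes f)
bond 5 →J1  (Se1 fixes effort; stroke away)
bond 0 →TF1  (J1 needs exactly one f-in)
bond 1 →J2  (through TF1, causality passes straight; one stroke at TF1)
bond 2 →J3  (only one flow-in slot at J2)
bond 3 →I1  (J3 effort already set via bond 2)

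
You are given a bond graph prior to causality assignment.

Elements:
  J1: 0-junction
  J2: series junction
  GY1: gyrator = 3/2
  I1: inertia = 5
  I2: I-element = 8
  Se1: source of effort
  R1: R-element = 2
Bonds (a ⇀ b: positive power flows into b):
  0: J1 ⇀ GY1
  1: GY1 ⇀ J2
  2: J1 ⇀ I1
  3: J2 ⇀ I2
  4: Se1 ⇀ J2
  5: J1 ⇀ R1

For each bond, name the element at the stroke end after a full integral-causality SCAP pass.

b0 stroke→J1
b1 stroke→J2
b2 stroke→I1
b3 stroke→I2
b4 stroke→J2
b5 stroke→R1

#4 stroke at J2  (Se1 fixes effort; stroke away)
#2 stroke at I1  (prefer integral on I1)
#3 stroke at I2  (I2 integral (f out))
#1 stroke at J2  (J2: bond 3 brought flow, rest push out)
#0 stroke at J1  (GY1 both-in/both-out from 1)
#5 stroke at R1  (0-jn J1 has e-setter on 0)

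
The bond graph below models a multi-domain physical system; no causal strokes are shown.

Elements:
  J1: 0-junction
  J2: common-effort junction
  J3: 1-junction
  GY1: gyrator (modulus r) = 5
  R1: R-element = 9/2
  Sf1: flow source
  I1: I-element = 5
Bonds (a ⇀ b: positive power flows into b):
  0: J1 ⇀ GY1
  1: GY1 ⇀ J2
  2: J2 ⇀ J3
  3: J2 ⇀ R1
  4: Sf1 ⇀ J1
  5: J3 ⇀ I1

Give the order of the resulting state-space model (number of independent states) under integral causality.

1  (I1 all integral)

β4 →Sf1  (Sf1: flow source, stroke at near end)
β0 →J1  (J1: last free bond brings effort in)
β1 →J2  (through GY1, causality inverts; strokes same side of GY1)
β2 →J3  (common-e at J2 fixed by 1)
β3 →R1  (J2: bond 1 brought effort, rest push out)
β5 →I1  (closing 1-jn rule on J3)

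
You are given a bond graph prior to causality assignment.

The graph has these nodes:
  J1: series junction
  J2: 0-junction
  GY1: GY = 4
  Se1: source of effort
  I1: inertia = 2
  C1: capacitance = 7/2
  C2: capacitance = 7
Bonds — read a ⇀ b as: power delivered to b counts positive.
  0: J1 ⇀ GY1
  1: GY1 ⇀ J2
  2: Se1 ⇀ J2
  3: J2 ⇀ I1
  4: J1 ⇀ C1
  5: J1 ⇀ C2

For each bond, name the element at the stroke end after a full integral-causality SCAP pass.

β2 stroke→J2  (source Se1 imposes e)
β1 stroke→GY1  (J2 effort already set via bond 2)
β3 stroke→I1  (J2 effort already set via bond 2)
β0 stroke→GY1  (GY1: gyrator matches bond 1)
β4 stroke→J1  (common-f at J1 fixed by 0)
β5 stroke→J1  (common-f at J1 fixed by 0)

b0 stroke at GY1
b1 stroke at GY1
b2 stroke at J2
b3 stroke at I1
b4 stroke at J1
b5 stroke at J1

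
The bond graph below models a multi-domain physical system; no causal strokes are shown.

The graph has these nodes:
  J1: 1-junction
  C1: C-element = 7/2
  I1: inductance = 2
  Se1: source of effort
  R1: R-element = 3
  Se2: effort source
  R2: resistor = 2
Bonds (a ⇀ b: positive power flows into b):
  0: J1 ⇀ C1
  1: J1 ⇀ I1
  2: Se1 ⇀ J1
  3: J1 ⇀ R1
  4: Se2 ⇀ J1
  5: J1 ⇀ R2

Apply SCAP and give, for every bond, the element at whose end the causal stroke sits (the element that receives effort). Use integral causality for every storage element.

#0 |J1
#1 |I1
#2 |J1
#3 |J1
#4 |J1
#5 |J1

b2 →J1  (Se1: effort source, stroke at far end)
b4 →J1  (Se2 fixes effort; stroke away)
b0 →J1  (prefer integral on C1)
b1 →I1  (I1: I, integral causality)
b3 →J1  (1-jn J1 has f-setter on 1)
b5 →J1  (common-f at J1 fixed by 1)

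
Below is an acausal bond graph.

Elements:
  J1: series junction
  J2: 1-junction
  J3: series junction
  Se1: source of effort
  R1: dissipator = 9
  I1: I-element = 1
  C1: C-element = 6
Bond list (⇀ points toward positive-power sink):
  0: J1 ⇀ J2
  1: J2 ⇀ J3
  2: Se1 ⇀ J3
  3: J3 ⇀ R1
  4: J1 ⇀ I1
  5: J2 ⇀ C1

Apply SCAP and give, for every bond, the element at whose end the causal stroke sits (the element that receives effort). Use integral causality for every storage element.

β0 |J1
β1 |J2
β2 |J3
β3 |J3
β4 |I1
β5 |J2

β2 stroke at J3  (Se1 (Se) sets effort on bond)
β4 stroke at I1  (I1 integral (f out))
β0 stroke at J1  (1-jn J1 has f-setter on 4)
β1 stroke at J2  (J2 flow already set via bond 0)
β5 stroke at J2  (common-f at J2 fixed by 0)
β3 stroke at J3  (J3 flow already set via bond 1)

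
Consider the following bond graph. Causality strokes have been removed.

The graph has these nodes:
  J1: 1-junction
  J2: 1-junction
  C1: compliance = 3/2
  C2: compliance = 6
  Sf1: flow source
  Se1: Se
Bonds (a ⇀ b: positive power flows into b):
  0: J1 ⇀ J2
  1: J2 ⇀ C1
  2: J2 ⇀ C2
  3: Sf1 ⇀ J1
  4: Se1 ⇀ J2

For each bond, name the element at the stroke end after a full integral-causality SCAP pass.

#0 stroke→J1
#1 stroke→J2
#2 stroke→J2
#3 stroke→Sf1
#4 stroke→J2

#3 →Sf1  (Sf1 (Sf) sets flow on bond)
#4 →J2  (Se1 (Se) sets effort on bond)
#0 →J1  (1-jn J1 has f-setter on 3)
#1 →J2  (J2: bond 0 brought flow, rest push out)
#2 →J2  (1-jn J2 has f-setter on 0)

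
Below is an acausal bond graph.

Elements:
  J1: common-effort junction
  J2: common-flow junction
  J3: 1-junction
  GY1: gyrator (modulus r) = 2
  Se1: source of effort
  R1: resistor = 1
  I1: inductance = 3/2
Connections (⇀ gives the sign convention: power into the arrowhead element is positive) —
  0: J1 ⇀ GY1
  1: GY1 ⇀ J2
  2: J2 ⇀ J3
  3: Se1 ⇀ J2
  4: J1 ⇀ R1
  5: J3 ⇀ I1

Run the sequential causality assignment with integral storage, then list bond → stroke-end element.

b0 |J1
b1 |J2
b2 |J3
b3 |J2
b4 |R1
b5 |I1

b3 →J2  (source Se1 imposes e)
b5 →I1  (I1 integral (f out))
b2 →J3  (J3 flow already set via bond 5)
b1 →J2  (common-f at J2 fixed by 2)
b0 →J1  (GY1 both-in/both-out from 1)
b4 →R1  (0-jn J1 has e-setter on 0)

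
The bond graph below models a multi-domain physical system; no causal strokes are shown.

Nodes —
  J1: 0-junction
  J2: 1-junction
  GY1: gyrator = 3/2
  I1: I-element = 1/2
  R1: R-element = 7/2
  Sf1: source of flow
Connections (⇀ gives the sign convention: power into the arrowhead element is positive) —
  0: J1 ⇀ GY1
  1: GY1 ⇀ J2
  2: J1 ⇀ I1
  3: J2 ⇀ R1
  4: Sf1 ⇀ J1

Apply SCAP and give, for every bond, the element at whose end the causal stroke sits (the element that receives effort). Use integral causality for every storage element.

bond 0 →J1
bond 1 →J2
bond 2 →I1
bond 3 →R1
bond 4 →Sf1

β4 →Sf1  (source Sf1 imposes f)
β2 →I1  (prefer integral on I1)
β0 →J1  (only one effort-in slot at J1)
β1 →J2  (GY1: gyrator matches bond 0)
β3 →R1  (only one flow-in slot at J2)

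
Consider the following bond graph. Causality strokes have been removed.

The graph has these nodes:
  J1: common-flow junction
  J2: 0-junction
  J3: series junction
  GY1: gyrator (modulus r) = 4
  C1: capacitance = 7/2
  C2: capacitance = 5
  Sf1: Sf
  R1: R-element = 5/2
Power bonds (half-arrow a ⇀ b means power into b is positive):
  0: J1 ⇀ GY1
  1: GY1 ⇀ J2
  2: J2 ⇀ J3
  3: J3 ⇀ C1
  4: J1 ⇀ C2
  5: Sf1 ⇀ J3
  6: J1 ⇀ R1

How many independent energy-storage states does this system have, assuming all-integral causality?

2  (C1, C2 all integral)

bond 5 stroke→Sf1  (Sf1 (Sf) sets flow on bond)
bond 2 stroke→J3  (J3 flow already set via bond 5)
bond 3 stroke→J3  (1-jn J3 has f-setter on 5)
bond 1 stroke→J2  (J2: last free bond brings effort in)
bond 0 stroke→J1  (through GY1, causality inverts; strokes same side of GY1)
bond 4 stroke→J1  (prefer integral on C2)
bond 6 stroke→R1  (only one flow-in slot at J1)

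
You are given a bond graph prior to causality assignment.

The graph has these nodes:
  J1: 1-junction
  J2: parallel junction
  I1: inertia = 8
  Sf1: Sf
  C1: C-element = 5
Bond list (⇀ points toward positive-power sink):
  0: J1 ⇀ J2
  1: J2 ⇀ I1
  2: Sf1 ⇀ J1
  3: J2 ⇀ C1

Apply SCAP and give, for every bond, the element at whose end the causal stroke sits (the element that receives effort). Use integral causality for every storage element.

β2 stroke→Sf1  (Sf1: flow source, stroke at near end)
β0 stroke→J1  (common-f at J1 fixed by 2)
β1 stroke→I1  (I1 outputs flow p/I1)
β3 stroke→J2  (J2: last free bond brings effort in)

b0 stroke at J1
b1 stroke at I1
b2 stroke at Sf1
b3 stroke at J2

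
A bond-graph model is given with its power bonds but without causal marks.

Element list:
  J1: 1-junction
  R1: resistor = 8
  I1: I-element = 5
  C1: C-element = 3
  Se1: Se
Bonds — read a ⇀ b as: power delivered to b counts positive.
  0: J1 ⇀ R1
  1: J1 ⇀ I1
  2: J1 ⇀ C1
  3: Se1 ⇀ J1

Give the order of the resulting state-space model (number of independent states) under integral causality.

β3 stroke→J1  (Se1 fixes effort; stroke away)
β1 stroke→I1  (I1 outputs flow p/I1)
β0 stroke→J1  (1-jn J1 has f-setter on 1)
β2 stroke→J1  (1-jn J1 has f-setter on 1)

2  (C1, I1 all integral)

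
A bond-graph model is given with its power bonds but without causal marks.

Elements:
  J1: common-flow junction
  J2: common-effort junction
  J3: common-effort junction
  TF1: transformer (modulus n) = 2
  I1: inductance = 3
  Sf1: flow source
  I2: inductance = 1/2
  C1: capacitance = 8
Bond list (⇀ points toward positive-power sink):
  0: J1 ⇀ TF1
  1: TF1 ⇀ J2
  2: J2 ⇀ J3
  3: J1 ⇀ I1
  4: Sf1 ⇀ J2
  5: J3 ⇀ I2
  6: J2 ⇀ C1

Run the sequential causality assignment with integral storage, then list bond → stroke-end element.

bond 0 |J1
bond 1 |TF1
bond 2 |J3
bond 3 |I1
bond 4 |Sf1
bond 5 |I2
bond 6 |J2

b4 |Sf1  (Sf1: flow source, stroke at near end)
b3 |I1  (I1 integral (f out))
b0 |J1  (J1 flow already set via bond 3)
b1 |TF1  (TF1: transformer flips bond 0)
b5 |I2  (I2 integral (f out))
b2 |J3  (J3: last free bond brings effort in)
b6 |J2  (only one effort-in slot at J2)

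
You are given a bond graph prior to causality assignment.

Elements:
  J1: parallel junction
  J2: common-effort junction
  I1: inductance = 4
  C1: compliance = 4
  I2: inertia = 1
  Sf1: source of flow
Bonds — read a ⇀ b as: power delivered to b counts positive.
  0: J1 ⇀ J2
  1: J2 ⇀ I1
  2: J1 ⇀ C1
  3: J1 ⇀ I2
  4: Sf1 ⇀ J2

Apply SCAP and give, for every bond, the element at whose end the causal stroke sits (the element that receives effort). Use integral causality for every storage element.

b4 stroke→Sf1  (source Sf1 imposes f)
b1 stroke→I1  (I1 outputs flow p/I1)
b0 stroke→J2  (J2 needs exactly one e-in)
b2 stroke→J1  (C1: C, integral causality)
b3 stroke→I2  (0-jn J1 has e-setter on 2)

#0 stroke→J2
#1 stroke→I1
#2 stroke→J1
#3 stroke→I2
#4 stroke→Sf1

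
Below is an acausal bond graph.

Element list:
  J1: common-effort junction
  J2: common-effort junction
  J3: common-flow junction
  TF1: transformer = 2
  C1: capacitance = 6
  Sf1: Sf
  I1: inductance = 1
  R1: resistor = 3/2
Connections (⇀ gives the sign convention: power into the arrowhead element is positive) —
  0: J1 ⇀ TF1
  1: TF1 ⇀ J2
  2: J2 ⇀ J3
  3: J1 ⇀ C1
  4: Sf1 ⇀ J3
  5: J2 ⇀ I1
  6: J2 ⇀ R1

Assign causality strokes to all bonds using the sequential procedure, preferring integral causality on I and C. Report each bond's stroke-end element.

β4 |Sf1  (source Sf1 imposes f)
β2 |J3  (1-jn J3 has f-setter on 4)
β3 |J1  (C1 integral (e out))
β0 |TF1  (common-e at J1 fixed by 3)
β1 |J2  (TF1 one-in-one-out from 0)
β5 |I1  (J2 effort already set via bond 1)
β6 |R1  (0-jn J2 has e-setter on 1)

β0 stroke at TF1
β1 stroke at J2
β2 stroke at J3
β3 stroke at J1
β4 stroke at Sf1
β5 stroke at I1
β6 stroke at R1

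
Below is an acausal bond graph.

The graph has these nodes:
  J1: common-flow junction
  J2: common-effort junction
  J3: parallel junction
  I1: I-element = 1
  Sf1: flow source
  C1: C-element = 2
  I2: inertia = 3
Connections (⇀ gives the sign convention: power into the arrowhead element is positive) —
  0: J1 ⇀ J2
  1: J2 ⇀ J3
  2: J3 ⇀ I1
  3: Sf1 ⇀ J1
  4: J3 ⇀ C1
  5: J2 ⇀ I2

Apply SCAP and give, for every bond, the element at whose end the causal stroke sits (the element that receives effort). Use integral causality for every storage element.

#0 |J1
#1 |J2
#2 |I1
#3 |Sf1
#4 |J3
#5 |I2

b3 →Sf1  (Sf1 fixes flow; stroke at Sf1)
b0 →J1  (1-jn J1 has f-setter on 3)
b2 →I1  (I1 outputs flow p/I1)
b4 →J3  (C1 outputs effort q/C1)
b1 →J2  (J3 effort already set via bond 4)
b5 →I2  (J2: bond 1 brought effort, rest push out)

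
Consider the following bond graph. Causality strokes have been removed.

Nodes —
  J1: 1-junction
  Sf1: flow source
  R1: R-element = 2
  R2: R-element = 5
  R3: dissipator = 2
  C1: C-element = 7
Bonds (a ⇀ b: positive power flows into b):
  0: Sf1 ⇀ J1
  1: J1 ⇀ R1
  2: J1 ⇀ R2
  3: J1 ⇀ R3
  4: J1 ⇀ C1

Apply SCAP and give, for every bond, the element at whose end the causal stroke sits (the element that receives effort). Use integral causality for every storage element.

b0 stroke→Sf1
b1 stroke→J1
b2 stroke→J1
b3 stroke→J1
b4 stroke→J1

β0 stroke→Sf1  (source Sf1 imposes f)
β1 stroke→J1  (1-jn J1 has f-setter on 0)
β2 stroke→J1  (1-jn J1 has f-setter on 0)
β3 stroke→J1  (J1: bond 0 brought flow, rest push out)
β4 stroke→J1  (common-f at J1 fixed by 0)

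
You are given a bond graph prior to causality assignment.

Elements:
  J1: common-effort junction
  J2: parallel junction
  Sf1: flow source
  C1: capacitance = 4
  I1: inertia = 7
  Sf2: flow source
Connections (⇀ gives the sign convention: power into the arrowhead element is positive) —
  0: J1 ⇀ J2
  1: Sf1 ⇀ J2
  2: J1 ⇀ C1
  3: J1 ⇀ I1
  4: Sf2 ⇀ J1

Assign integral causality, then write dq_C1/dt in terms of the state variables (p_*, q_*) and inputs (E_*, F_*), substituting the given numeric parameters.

bond 1 stroke→Sf1  (Sf1: flow source, stroke at near end)
bond 4 stroke→Sf2  (Sf2 fixes flow; stroke at Sf2)
bond 0 stroke→J2  (only one effort-in slot at J2)
bond 2 stroke→J1  (C1 integral (e out))
bond 3 stroke→I1  (common-e at J1 fixed by 2)

dq_C1/dt = F_Sf1 + F_Sf2 - p_I1/7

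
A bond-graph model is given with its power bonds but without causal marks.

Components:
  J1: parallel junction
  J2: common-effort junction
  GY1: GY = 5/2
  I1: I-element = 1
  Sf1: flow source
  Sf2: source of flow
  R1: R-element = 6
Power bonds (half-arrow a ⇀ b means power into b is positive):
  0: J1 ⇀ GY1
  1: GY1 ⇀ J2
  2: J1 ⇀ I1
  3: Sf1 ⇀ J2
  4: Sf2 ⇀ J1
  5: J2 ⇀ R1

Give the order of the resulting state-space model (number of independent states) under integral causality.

1  (I1 all integral)

#3 →Sf1  (Sf1 (Sf) sets flow on bond)
#4 →Sf2  (Sf2 fixes flow; stroke at Sf2)
#2 →I1  (I1 outputs flow p/I1)
#0 →J1  (J1 needs exactly one e-in)
#1 →J2  (GY1: gyrator matches bond 0)
#5 →R1  (0-jn J2 has e-setter on 1)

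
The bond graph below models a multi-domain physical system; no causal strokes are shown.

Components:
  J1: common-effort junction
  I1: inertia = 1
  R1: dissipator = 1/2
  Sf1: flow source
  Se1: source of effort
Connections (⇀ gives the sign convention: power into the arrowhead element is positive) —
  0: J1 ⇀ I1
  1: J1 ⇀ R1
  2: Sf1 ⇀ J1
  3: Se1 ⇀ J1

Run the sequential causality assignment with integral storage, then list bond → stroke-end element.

b0 →I1
b1 →R1
b2 →Sf1
b3 →J1

bond 2 stroke at Sf1  (Sf1 fixes flow; stroke at Sf1)
bond 3 stroke at J1  (Se1 (Se) sets effort on bond)
bond 0 stroke at I1  (common-e at J1 fixed by 3)
bond 1 stroke at R1  (J1: bond 3 brought effort, rest push out)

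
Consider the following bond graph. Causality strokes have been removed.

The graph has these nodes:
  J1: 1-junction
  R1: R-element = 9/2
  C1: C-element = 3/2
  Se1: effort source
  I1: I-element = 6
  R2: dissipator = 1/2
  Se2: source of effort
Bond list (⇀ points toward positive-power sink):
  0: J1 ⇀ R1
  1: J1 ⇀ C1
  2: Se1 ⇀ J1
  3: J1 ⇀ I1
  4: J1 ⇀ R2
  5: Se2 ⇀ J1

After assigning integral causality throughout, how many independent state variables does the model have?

bond 2 stroke at J1  (source Se1 imposes e)
bond 5 stroke at J1  (Se2: effort source, stroke at far end)
bond 1 stroke at J1  (C1: C, integral causality)
bond 3 stroke at I1  (I1: I, integral causality)
bond 0 stroke at J1  (common-f at J1 fixed by 3)
bond 4 stroke at J1  (J1 flow already set via bond 3)

2  (C1, I1 all integral)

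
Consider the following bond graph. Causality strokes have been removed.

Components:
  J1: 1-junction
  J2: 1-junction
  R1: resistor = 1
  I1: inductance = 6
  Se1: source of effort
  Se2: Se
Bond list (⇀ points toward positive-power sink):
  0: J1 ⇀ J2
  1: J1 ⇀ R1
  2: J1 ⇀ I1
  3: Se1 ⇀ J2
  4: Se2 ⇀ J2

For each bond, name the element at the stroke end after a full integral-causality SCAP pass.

β0 |J1
β1 |J1
β2 |I1
β3 |J2
β4 |J2

β3 stroke at J2  (Se1 (Se) sets effort on bond)
β4 stroke at J2  (Se2 (Se) sets effort on bond)
β0 stroke at J1  (only one flow-in slot at J2)
β2 stroke at I1  (I1 outputs flow p/I1)
β1 stroke at J1  (J1 flow already set via bond 2)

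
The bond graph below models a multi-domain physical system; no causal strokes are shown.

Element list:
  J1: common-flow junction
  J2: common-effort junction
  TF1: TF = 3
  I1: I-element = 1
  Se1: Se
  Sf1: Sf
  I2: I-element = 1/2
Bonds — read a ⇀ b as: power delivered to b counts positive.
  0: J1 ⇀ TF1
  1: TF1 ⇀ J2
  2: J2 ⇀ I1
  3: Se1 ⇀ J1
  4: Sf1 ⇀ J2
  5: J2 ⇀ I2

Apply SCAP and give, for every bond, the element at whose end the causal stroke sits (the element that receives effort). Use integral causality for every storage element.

b0 |TF1
b1 |J2
b2 |I1
b3 |J1
b4 |Sf1
b5 |I2

b3 →J1  (Se1: effort source, stroke at far end)
b4 →Sf1  (source Sf1 imposes f)
b0 →TF1  (J1: last free bond brings flow in)
b1 →J2  (TF1 one-in-one-out from 0)
b2 →I1  (J2: bond 1 brought effort, rest push out)
b5 →I2  (J2: bond 1 brought effort, rest push out)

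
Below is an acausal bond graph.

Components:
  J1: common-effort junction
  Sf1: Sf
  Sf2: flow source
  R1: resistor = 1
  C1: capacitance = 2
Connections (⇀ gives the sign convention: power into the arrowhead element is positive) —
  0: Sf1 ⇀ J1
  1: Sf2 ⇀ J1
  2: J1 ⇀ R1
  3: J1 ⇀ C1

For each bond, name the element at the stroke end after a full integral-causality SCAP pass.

bond 0 →Sf1
bond 1 →Sf2
bond 2 →R1
bond 3 →J1

#0 |Sf1  (Sf1: flow source, stroke at near end)
#1 |Sf2  (Sf2 (Sf) sets flow on bond)
#3 |J1  (C1 integral (e out))
#2 |R1  (common-e at J1 fixed by 3)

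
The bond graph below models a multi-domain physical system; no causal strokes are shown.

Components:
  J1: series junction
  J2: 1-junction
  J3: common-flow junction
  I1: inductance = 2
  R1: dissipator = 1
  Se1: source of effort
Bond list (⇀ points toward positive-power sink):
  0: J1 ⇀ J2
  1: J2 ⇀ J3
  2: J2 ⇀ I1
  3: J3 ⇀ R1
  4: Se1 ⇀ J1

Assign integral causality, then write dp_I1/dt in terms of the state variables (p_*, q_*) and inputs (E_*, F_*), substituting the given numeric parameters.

dp_I1/dt = E_Se1 - p_I1/2

#4 →J1  (Se1 (Se) sets effort on bond)
#0 →J2  (J1 needs exactly one f-in)
#2 →I1  (prefer integral on I1)
#1 →J2  (1-jn J2 has f-setter on 2)
#3 →J3  (J3: bond 1 brought flow, rest push out)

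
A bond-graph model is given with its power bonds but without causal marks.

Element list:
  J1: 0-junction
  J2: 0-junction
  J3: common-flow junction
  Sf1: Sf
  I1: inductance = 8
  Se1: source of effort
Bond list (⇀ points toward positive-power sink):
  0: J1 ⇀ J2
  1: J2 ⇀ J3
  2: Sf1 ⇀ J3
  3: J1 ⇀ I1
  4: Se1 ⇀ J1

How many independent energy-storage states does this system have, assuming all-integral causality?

b2 →Sf1  (source Sf1 imposes f)
b4 →J1  (source Se1 imposes e)
b0 →J2  (0-jn J1 has e-setter on 4)
b3 →I1  (J1: bond 4 brought effort, rest push out)
b1 →J3  (J2 effort already set via bond 0)

1  (I1 all integral)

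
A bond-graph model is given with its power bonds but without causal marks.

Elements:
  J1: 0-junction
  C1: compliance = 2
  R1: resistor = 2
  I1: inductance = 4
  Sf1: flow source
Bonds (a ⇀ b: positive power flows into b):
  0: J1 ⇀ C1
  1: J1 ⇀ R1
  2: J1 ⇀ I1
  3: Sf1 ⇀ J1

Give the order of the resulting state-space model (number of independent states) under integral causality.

2  (C1, I1 all integral)

b3 stroke at Sf1  (Sf1 (Sf) sets flow on bond)
b0 stroke at J1  (C1 outputs effort q/C1)
b1 stroke at R1  (common-e at J1 fixed by 0)
b2 stroke at I1  (J1 effort already set via bond 0)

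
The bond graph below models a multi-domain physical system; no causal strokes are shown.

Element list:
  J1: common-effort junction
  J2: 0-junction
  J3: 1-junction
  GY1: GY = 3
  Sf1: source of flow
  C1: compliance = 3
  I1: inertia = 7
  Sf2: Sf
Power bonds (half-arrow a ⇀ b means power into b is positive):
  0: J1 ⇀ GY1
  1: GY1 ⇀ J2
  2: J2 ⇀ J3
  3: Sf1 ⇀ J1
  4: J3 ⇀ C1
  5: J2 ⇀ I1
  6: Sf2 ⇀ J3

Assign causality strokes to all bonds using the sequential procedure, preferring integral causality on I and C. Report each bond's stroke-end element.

b0 →J1
b1 →J2
b2 →J3
b3 →Sf1
b4 →J3
b5 →I1
b6 →Sf2

b3 →Sf1  (source Sf1 imposes f)
b6 →Sf2  (source Sf2 imposes f)
b0 →J1  (J1: last free bond brings effort in)
b2 →J3  (J3: bond 6 brought flow, rest push out)
b4 →J3  (J3 flow already set via bond 6)
b1 →J2  (GY GY1: same side as bond 0)
b5 →I1  (0-jn J2 has e-setter on 1)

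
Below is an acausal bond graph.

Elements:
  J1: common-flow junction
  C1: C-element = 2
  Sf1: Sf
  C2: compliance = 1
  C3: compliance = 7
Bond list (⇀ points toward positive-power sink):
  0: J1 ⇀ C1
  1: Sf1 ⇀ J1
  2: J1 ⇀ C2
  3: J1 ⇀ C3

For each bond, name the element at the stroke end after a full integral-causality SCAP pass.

β1 →Sf1  (source Sf1 imposes f)
β0 →J1  (1-jn J1 has f-setter on 1)
β2 →J1  (J1 flow already set via bond 1)
β3 →J1  (J1 flow already set via bond 1)

β0 stroke→J1
β1 stroke→Sf1
β2 stroke→J1
β3 stroke→J1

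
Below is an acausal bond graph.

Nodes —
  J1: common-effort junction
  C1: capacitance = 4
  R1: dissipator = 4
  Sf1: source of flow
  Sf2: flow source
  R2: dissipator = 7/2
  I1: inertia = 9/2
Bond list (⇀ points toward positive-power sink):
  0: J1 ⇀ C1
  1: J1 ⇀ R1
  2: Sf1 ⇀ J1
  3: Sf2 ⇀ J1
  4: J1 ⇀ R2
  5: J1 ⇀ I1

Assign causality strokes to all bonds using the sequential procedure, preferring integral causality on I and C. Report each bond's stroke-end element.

b2 |Sf1  (source Sf1 imposes f)
b3 |Sf2  (Sf2 fixes flow; stroke at Sf2)
b0 |J1  (C1 integral (e out))
b1 |R1  (0-jn J1 has e-setter on 0)
b4 |R2  (common-e at J1 fixed by 0)
b5 |I1  (J1: bond 0 brought effort, rest push out)

#0 stroke→J1
#1 stroke→R1
#2 stroke→Sf1
#3 stroke→Sf2
#4 stroke→R2
#5 stroke→I1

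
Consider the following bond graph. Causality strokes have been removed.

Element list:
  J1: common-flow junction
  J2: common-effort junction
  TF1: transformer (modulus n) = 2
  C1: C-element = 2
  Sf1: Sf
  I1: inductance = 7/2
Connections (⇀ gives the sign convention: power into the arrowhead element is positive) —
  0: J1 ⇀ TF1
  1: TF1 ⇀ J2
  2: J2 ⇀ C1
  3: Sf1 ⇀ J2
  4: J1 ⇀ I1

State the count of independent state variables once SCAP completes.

b3 stroke at Sf1  (Sf1 fixes flow; stroke at Sf1)
b2 stroke at J2  (C1 integral (e out))
b1 stroke at TF1  (J2: bond 2 brought effort, rest push out)
b0 stroke at J1  (TF1: transformer flips bond 1)
b4 stroke at I1  (J1: last free bond brings flow in)

2  (C1, I1 all integral)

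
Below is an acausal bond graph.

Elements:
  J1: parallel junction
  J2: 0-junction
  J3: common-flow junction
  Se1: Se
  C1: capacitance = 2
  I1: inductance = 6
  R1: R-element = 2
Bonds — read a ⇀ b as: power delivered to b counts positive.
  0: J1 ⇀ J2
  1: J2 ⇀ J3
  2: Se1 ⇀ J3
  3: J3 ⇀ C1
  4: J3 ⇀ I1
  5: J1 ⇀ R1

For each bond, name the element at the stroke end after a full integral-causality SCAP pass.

b2 →J3  (Se1 (Se) sets effort on bond)
b3 →J3  (C1 integral (e out))
b4 →I1  (I1: I, integral causality)
b1 →J3  (J3 flow already set via bond 4)
b0 →J2  (J2 needs exactly one e-in)
b5 →J1  (J1: last free bond brings effort in)

bond 0 stroke at J2
bond 1 stroke at J3
bond 2 stroke at J3
bond 3 stroke at J3
bond 4 stroke at I1
bond 5 stroke at J1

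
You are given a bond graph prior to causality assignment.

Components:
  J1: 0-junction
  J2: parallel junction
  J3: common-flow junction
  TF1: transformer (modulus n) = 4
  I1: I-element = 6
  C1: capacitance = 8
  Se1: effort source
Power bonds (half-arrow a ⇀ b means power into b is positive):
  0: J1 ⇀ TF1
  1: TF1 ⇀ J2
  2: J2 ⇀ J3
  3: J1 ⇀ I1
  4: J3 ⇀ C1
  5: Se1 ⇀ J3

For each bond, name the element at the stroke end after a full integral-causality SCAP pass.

b5 stroke at J3  (Se1 fixes effort; stroke away)
b3 stroke at I1  (I1 integral (f out))
b0 stroke at J1  (closing 0-jn rule on J1)
b1 stroke at TF1  (TF1 one-in-one-out from 0)
b2 stroke at J2  (J2: last free bond brings effort in)
b4 stroke at J3  (J3 flow already set via bond 2)

β0 stroke→J1
β1 stroke→TF1
β2 stroke→J2
β3 stroke→I1
β4 stroke→J3
β5 stroke→J3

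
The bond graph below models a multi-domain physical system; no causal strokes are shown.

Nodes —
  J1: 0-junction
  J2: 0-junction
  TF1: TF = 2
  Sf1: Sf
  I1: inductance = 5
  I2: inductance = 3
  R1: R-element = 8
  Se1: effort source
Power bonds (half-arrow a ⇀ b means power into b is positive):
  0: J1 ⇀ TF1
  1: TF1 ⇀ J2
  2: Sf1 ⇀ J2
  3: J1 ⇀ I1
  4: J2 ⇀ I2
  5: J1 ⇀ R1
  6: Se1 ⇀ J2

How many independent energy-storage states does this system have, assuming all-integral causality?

2  (I1, I2 all integral)

#2 stroke→Sf1  (Sf1 fixes flow; stroke at Sf1)
#6 stroke→J2  (Se1: effort source, stroke at far end)
#1 stroke→TF1  (0-jn J2 has e-setter on 6)
#4 stroke→I2  (J2: bond 6 brought effort, rest push out)
#0 stroke→J1  (TF TF1: opposite of bond 1)
#3 stroke→I1  (J1: bond 0 brought effort, rest push out)
#5 stroke→R1  (0-jn J1 has e-setter on 0)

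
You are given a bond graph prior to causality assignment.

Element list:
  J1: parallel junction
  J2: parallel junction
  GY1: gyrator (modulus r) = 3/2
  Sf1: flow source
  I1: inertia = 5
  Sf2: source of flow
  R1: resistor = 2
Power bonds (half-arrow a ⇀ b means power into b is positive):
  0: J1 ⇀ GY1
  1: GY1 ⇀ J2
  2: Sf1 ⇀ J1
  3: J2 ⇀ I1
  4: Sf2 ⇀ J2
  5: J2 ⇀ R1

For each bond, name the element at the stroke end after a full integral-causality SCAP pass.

bond 2 stroke at Sf1  (Sf1 fixes flow; stroke at Sf1)
bond 4 stroke at Sf2  (Sf2: flow source, stroke at near end)
bond 0 stroke at J1  (J1 needs exactly one e-in)
bond 1 stroke at J2  (GY1 both-in/both-out from 0)
bond 3 stroke at I1  (0-jn J2 has e-setter on 1)
bond 5 stroke at R1  (common-e at J2 fixed by 1)

b0 stroke→J1
b1 stroke→J2
b2 stroke→Sf1
b3 stroke→I1
b4 stroke→Sf2
b5 stroke→R1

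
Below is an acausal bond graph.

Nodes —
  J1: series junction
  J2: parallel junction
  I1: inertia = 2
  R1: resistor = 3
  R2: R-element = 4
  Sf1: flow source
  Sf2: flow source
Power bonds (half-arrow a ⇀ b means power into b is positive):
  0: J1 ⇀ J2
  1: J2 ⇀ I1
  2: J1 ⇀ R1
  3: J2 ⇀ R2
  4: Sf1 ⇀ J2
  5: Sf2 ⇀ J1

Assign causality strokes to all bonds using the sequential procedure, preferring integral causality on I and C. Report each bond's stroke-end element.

bond 4 |Sf1  (Sf1 fixes flow; stroke at Sf1)
bond 5 |Sf2  (Sf2 fixes flow; stroke at Sf2)
bond 0 |J1  (1-jn J1 has f-setter on 5)
bond 2 |J1  (common-f at J1 fixed by 5)
bond 1 |I1  (I1: I, integral causality)
bond 3 |J2  (closing 0-jn rule on J2)

bond 0 →J1
bond 1 →I1
bond 2 →J1
bond 3 →J2
bond 4 →Sf1
bond 5 →Sf2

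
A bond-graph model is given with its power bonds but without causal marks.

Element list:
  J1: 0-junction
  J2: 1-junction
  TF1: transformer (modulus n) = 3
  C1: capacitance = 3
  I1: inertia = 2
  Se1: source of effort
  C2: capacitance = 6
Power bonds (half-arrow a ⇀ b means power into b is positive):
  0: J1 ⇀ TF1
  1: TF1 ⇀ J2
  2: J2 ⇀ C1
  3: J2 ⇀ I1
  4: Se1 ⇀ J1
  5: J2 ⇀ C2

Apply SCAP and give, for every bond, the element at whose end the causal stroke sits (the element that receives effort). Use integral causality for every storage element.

#0 |TF1
#1 |J2
#2 |J2
#3 |I1
#4 |J1
#5 |J2

#4 |J1  (source Se1 imposes e)
#0 |TF1  (J1 effort already set via bond 4)
#1 |J2  (TF1: transformer flips bond 0)
#2 |J2  (C1: C, integral causality)
#3 |I1  (prefer integral on I1)
#5 |J2  (common-f at J2 fixed by 3)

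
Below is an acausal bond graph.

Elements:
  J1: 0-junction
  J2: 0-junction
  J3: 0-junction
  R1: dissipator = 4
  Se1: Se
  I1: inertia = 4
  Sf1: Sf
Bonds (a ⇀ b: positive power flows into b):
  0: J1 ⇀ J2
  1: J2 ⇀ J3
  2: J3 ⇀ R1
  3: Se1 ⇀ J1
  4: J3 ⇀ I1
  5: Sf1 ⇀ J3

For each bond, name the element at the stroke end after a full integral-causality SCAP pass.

b3 |J1  (Se1 fixes effort; stroke away)
b5 |Sf1  (source Sf1 imposes f)
b0 |J2  (J1: bond 3 brought effort, rest push out)
b1 |J3  (J2 effort already set via bond 0)
b2 |R1  (common-e at J3 fixed by 1)
b4 |I1  (common-e at J3 fixed by 1)

#0 →J2
#1 →J3
#2 →R1
#3 →J1
#4 →I1
#5 →Sf1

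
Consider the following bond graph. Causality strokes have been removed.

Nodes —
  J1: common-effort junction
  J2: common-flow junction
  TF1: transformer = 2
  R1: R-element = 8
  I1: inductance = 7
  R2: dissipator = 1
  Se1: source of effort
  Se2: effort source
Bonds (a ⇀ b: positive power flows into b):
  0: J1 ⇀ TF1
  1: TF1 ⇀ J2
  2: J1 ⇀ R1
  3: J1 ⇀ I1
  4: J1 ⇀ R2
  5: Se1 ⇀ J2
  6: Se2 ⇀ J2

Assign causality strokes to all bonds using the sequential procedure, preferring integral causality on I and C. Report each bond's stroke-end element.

b5 →J2  (source Se1 imposes e)
b6 →J2  (Se2 fixes effort; stroke away)
b1 →TF1  (J2: last free bond brings flow in)
b0 →J1  (TF TF1: opposite of bond 1)
b2 →R1  (J1: bond 0 brought effort, rest push out)
b3 →I1  (0-jn J1 has e-setter on 0)
b4 →R2  (0-jn J1 has e-setter on 0)

b0 stroke→J1
b1 stroke→TF1
b2 stroke→R1
b3 stroke→I1
b4 stroke→R2
b5 stroke→J2
b6 stroke→J2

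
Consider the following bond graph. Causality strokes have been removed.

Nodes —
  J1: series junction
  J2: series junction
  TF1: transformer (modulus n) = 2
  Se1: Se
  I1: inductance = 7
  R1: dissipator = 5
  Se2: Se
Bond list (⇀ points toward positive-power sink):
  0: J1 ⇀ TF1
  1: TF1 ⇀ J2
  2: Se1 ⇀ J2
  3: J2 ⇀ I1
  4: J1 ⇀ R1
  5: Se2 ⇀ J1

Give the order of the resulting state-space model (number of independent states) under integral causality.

β2 |J2  (Se1 fixes effort; stroke away)
β5 |J1  (Se2 fixes effort; stroke away)
β3 |I1  (I1: I, integral causality)
β1 |J2  (J2: bond 3 brought flow, rest push out)
β0 |TF1  (through TF1, causality passes straight; one stroke at TF1)
β4 |J1  (J1: bond 0 brought flow, rest push out)

1  (I1 all integral)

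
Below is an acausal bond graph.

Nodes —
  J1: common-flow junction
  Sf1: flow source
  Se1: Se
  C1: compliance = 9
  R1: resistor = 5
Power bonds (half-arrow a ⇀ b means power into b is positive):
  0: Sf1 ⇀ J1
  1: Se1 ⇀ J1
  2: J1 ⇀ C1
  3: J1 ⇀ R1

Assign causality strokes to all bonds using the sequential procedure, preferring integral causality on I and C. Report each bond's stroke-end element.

bond 0 stroke→Sf1
bond 1 stroke→J1
bond 2 stroke→J1
bond 3 stroke→J1

#0 stroke at Sf1  (Sf1: flow source, stroke at near end)
#1 stroke at J1  (Se1 (Se) sets effort on bond)
#2 stroke at J1  (1-jn J1 has f-setter on 0)
#3 stroke at J1  (common-f at J1 fixed by 0)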